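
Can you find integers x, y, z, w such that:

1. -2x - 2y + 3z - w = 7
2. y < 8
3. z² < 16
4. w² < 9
Yes

Take x = -2, y = 0, z = 1, w = 0. Substituting into each constraint:
  (1) -2(-2) - 2(0) + 3(1) + 0 = 7 ✓
  (2) 0 < 8 ✓
  (3) z² = (1)² = 1, and 1 < 16 ✓
  (4) w² = (0)² = 0, and 0 < 9 ✓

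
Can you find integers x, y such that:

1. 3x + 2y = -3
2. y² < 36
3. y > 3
No

The full constraint system is jointly infeasible over the integers. Each constraint and what it forces:

  - 3x + 2y = -3: is a linear equation tying the variables together
  - y² < 36: restricts y to |y| ≤ 5
  - y > 3: bounds one variable relative to a constant

The bounds confine y to {4, 5}. For each value, substitute into the equation:
  • y = 4: the equation gives 3x = -11, so x would not be an integer.
  • y = 5: the equation gives 3x = -13, so x would not be an integer.
Every case fails, so no integer solution exists.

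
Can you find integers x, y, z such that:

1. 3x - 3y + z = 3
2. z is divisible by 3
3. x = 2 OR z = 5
Yes

Take x = 2, y = 1, z = 0. Substituting into each constraint:
  (1) 3(2) - 3(1) + 0 = 3 ✓
  (2) 0 = 3 × 0, remainder 0 ✓
  (3) x = 2, target 2 ✓ (first branch holds)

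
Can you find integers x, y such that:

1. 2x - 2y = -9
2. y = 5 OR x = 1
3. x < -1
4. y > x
No

Even the single constraint (2x - 2y = -9) is infeasible over the integers.

  - 2x - 2y = -9: every term on the left is divisible by 2, so the LHS ≡ 0 (mod 2), but the RHS -9 is not — no integer solution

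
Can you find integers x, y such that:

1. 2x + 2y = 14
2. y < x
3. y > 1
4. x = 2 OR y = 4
No

The full constraint system is jointly infeasible over the integers. Each constraint and what it forces:

  - 2x + 2y = 14: is a linear equation tying the variables together
  - y < x: bounds one variable relative to another variable
  - y > 1: bounds one variable relative to a constant
  - x = 2 OR y = 4: forces a choice: either x = 2 or y = 4

Split on the disjunction (x = 2 OR y = 4):
  • If x = 2: the equation forces y = 5, giving (x, y) = (2, 5), which violates x > y.
  • If y = 4: the equation forces x = 3, giving (y, x) = (4, 3), which violates x > y.
Both branches are infeasible, so the system has no integer solution.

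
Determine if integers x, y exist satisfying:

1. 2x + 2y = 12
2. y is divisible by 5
Yes

Take x = 6, y = 0. Substituting into each constraint:
  (1) 2(6) + 2(0) = 12 ✓
  (2) 0 = 5 × 0, remainder 0 ✓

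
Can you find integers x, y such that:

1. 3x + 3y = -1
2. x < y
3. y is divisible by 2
No

Even the single constraint (3x + 3y = -1) is infeasible over the integers.

  - 3x + 3y = -1: every term on the left is divisible by 3, so the LHS ≡ 0 (mod 3), but the RHS -1 is not — no integer solution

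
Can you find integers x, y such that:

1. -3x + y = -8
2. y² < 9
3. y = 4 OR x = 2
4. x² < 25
Yes

Take x = 2, y = -2. Substituting into each constraint:
  (1) -3(2) + (-2) = -8 ✓
  (2) y² = (-2)² = 4, and 4 < 9 ✓
  (3) x = 2, target 2 ✓ (second branch holds)
  (4) x² = (2)² = 4, and 4 < 25 ✓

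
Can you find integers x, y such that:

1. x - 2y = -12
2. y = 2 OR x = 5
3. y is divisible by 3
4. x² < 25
No

A contradictory subset is {y = 2 OR x = 5, y is divisible by 3, x² < 25}. No integer assignment can satisfy these jointly:

  - y = 2 OR x = 5: forces a choice: either y = 2 or x = 5
  - y is divisible by 3: restricts y to multiples of 3
  - x² < 25: restricts x to |x| ≤ 4

Split on the disjunction (y = 2 OR x = 5):
  • If y = 2: this contradicts the divisibility constraint — 2 is not a multiple of 3.
  • If x = 5: this contradicts x² < 25, which requires |x| ≤ 4.
Both branches are infeasible, so the system has no integer solution.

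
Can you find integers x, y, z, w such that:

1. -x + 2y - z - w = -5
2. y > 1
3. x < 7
Yes

Take x = 0, y = 2, z = 9, w = 0. Substituting into each constraint:
  (1) 0 + 2(2) + (-9) + 0 = -5 ✓
  (2) 2 > 1 ✓
  (3) 0 < 7 ✓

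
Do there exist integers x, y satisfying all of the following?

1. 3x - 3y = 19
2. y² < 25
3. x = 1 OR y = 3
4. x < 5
No

Even the single constraint (3x - 3y = 19) is infeasible over the integers.

  - 3x - 3y = 19: every term on the left is divisible by 3, so the LHS ≡ 0 (mod 3), but the RHS 19 is not — no integer solution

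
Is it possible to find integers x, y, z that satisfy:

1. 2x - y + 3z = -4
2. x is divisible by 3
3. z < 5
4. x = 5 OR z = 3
Yes

Take x = 0, y = 13, z = 3. Substituting into each constraint:
  (1) 2(0) + (-13) + 3(3) = -4 ✓
  (2) 0 = 3 × 0, remainder 0 ✓
  (3) 3 < 5 ✓
  (4) z = 3, target 3 ✓ (second branch holds)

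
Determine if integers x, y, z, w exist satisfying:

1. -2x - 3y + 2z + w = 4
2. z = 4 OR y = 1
Yes

Take x = 2, y = 0, z = 4, w = 0. Substituting into each constraint:
  (1) -2(2) - 3(0) + 2(4) + 0 = 4 ✓
  (2) z = 4, target 4 ✓ (first branch holds)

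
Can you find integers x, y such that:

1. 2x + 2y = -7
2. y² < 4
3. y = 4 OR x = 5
No

Even the single constraint (2x + 2y = -7) is infeasible over the integers.

  - 2x + 2y = -7: every term on the left is divisible by 2, so the LHS ≡ 0 (mod 2), but the RHS -7 is not — no integer solution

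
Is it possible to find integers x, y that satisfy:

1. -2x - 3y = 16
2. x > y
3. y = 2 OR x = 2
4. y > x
No

A contradictory subset is {x > y, y > x}. No integer assignment can satisfy these jointly:

  - x > y: bounds one variable relative to another variable
  - y > x: bounds one variable relative to another variable

Direct contradiction: x > y and y > x cannot both hold.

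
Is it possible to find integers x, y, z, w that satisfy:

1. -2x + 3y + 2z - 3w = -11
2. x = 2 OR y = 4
Yes

Take x = 13, y = 4, z = 0, w = -1. Substituting into each constraint:
  (1) -2(13) + 3(4) + 2(0) - 3(-1) = -11 ✓
  (2) y = 4, target 4 ✓ (second branch holds)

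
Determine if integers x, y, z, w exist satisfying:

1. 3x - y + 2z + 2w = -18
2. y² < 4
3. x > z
Yes

Take x = 2, y = 0, z = 1, w = -13. Substituting into each constraint:
  (1) 3(2) + 0 + 2(1) + 2(-13) = -18 ✓
  (2) y² = (0)² = 0, and 0 < 4 ✓
  (3) 2 > 1 ✓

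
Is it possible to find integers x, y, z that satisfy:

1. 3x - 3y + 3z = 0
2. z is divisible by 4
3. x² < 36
Yes

Take x = 0, y = 0, z = 0. Substituting into each constraint:
  (1) 3(0) - 3(0) + 3(0) = 0 ✓
  (2) 0 = 4 × 0, remainder 0 ✓
  (3) x² = (0)² = 0, and 0 < 36 ✓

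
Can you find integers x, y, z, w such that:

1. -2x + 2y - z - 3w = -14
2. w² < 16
Yes

Take x = 0, y = 0, z = 14, w = 0. Substituting into each constraint:
  (1) -2(0) + 2(0) + (-14) - 3(0) = -14 ✓
  (2) w² = (0)² = 0, and 0 < 16 ✓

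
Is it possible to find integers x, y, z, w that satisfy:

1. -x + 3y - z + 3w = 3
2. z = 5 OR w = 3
Yes

Take x = 0, y = -2, z = 0, w = 3. Substituting into each constraint:
  (1) 0 + 3(-2) + 0 + 3(3) = 3 ✓
  (2) w = 3, target 3 ✓ (second branch holds)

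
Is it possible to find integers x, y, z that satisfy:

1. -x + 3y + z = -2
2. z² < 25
Yes

Take x = 0, y = -1, z = 1. Substituting into each constraint:
  (1) 0 + 3(-1) + 1 = -2 ✓
  (2) z² = (1)² = 1, and 1 < 25 ✓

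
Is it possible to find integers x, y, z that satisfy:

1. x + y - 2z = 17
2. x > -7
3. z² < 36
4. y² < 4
Yes

Take x = 15, y = 0, z = -1. Substituting into each constraint:
  (1) 15 + 0 - 2(-1) = 17 ✓
  (2) 15 > -7 ✓
  (3) z² = (-1)² = 1, and 1 < 36 ✓
  (4) y² = (0)² = 0, and 0 < 4 ✓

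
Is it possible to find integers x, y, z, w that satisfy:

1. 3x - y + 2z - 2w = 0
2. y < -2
Yes

Take x = 1, y = -3, z = -3, w = 0. Substituting into each constraint:
  (1) 3(1) + 3 + 2(-3) - 2(0) = 0 ✓
  (2) -3 < -2 ✓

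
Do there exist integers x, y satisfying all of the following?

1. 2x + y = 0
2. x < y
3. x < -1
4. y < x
No

A contradictory subset is {x < y, y < x}. No integer assignment can satisfy these jointly:

  - x < y: bounds one variable relative to another variable
  - y < x: bounds one variable relative to another variable

Direct contradiction: y > x and x > y cannot both hold.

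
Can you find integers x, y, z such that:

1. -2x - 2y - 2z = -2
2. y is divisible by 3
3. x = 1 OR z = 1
Yes

Take x = 1, y = 0, z = 0. Substituting into each constraint:
  (1) -2(1) - 2(0) - 2(0) = -2 ✓
  (2) 0 = 3 × 0, remainder 0 ✓
  (3) x = 1, target 1 ✓ (first branch holds)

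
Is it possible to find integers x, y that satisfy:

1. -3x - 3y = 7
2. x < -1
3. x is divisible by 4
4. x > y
No

Even the single constraint (-3x - 3y = 7) is infeasible over the integers.

  - -3x - 3y = 7: every term on the left is divisible by 3, so the LHS ≡ 0 (mod 3), but the RHS 7 is not — no integer solution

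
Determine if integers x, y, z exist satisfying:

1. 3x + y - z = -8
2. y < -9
Yes

Take x = 0, y = -10, z = -2. Substituting into each constraint:
  (1) 3(0) + (-10) + 2 = -8 ✓
  (2) -10 < -9 ✓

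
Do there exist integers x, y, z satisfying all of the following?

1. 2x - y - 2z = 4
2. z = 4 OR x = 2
Yes

Take x = 2, y = -10, z = 5. Substituting into each constraint:
  (1) 2(2) + 10 - 2(5) = 4 ✓
  (2) x = 2, target 2 ✓ (second branch holds)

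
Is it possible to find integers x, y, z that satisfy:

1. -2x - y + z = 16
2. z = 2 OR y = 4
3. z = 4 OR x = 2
Yes

Take x = -8, y = 4, z = 4. Substituting into each constraint:
  (1) -2(-8) + (-4) + 4 = 16 ✓
  (2) y = 4, target 4 ✓ (second branch holds)
  (3) z = 4, target 4 ✓ (first branch holds)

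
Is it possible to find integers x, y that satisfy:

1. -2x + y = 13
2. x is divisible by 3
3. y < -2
Yes

Take x = -9, y = -5. Substituting into each constraint:
  (1) -2(-9) + (-5) = 13 ✓
  (2) -9 = 3 × -3, remainder 0 ✓
  (3) -5 < -2 ✓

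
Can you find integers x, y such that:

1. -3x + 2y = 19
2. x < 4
Yes

Take x = -5, y = 2. Substituting into each constraint:
  (1) -3(-5) + 2(2) = 19 ✓
  (2) -5 < 4 ✓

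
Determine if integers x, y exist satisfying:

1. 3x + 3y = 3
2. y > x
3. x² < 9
Yes

Take x = 0, y = 1. Substituting into each constraint:
  (1) 3(0) + 3(1) = 3 ✓
  (2) 1 > 0 ✓
  (3) x² = (0)² = 0, and 0 < 9 ✓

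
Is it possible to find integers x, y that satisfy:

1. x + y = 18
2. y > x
Yes

Take x = 8, y = 10. Substituting into each constraint:
  (1) 8 + 10 = 18 ✓
  (2) 10 > 8 ✓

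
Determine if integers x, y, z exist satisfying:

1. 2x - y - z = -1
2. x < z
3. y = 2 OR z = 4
Yes

Take x = 3, y = 3, z = 4. Substituting into each constraint:
  (1) 2(3) + (-3) + (-4) = -1 ✓
  (2) 3 < 4 ✓
  (3) z = 4, target 4 ✓ (second branch holds)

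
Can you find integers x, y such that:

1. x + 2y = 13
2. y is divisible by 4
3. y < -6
Yes

Take x = 29, y = -8. Substituting into each constraint:
  (1) 29 + 2(-8) = 13 ✓
  (2) -8 = 4 × -2, remainder 0 ✓
  (3) -8 < -6 ✓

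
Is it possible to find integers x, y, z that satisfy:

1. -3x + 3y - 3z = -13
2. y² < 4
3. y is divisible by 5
No

Even the single constraint (-3x + 3y - 3z = -13) is infeasible over the integers.

  - -3x + 3y - 3z = -13: every term on the left is divisible by 3, so the LHS ≡ 0 (mod 3), but the RHS -13 is not — no integer solution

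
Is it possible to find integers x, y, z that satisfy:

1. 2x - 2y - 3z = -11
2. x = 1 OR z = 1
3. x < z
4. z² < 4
Yes

Take x = 0, y = 4, z = 1. Substituting into each constraint:
  (1) 2(0) - 2(4) - 3(1) = -11 ✓
  (2) z = 1, target 1 ✓ (second branch holds)
  (3) 0 < 1 ✓
  (4) z² = (1)² = 1, and 1 < 4 ✓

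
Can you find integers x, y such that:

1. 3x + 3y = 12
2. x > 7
Yes

Take x = 8, y = -4. Substituting into each constraint:
  (1) 3(8) + 3(-4) = 12 ✓
  (2) 8 > 7 ✓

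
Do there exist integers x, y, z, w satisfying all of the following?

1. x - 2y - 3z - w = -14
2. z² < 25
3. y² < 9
Yes

Take x = -14, y = 0, z = 0, w = 0. Substituting into each constraint:
  (1) (-14) - 2(0) - 3(0) + 0 = -14 ✓
  (2) z² = (0)² = 0, and 0 < 25 ✓
  (3) y² = (0)² = 0, and 0 < 9 ✓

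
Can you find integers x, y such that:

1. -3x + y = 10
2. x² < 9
Yes

Take x = 0, y = 10. Substituting into each constraint:
  (1) -3(0) + 10 = 10 ✓
  (2) x² = (0)² = 0, and 0 < 9 ✓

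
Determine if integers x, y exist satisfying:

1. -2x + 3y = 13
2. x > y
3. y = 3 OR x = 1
No

The full constraint system is jointly infeasible over the integers. Each constraint and what it forces:

  - -2x + 3y = 13: is a linear equation tying the variables together
  - x > y: bounds one variable relative to another variable
  - y = 3 OR x = 1: forces a choice: either y = 3 or x = 1

Split on the disjunction (y = 3 OR x = 1):
  • If y = 3: the equation forces x = -2, giving (y, x) = (3, -2), which violates x > y.
  • If x = 1: the equation forces y = 5, giving (x, y) = (1, 5), which violates x > y.
Both branches are infeasible, so the system has no integer solution.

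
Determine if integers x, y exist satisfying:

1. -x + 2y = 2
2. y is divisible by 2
Yes

Take x = -2, y = 0. Substituting into each constraint:
  (1) 2 + 2(0) = 2 ✓
  (2) 0 = 2 × 0, remainder 0 ✓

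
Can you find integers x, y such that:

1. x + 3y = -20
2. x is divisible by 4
Yes

Take x = -32, y = 4. Substituting into each constraint:
  (1) (-32) + 3(4) = -20 ✓
  (2) -32 = 4 × -8, remainder 0 ✓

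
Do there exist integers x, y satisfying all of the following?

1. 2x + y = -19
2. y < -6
Yes

Take x = 0, y = -19. Substituting into each constraint:
  (1) 2(0) + (-19) = -19 ✓
  (2) -19 < -6 ✓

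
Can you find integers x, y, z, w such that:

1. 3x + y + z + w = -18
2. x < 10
Yes

Take x = 0, y = 0, z = -18, w = 0. Substituting into each constraint:
  (1) 3(0) + 0 + (-18) + 0 = -18 ✓
  (2) 0 < 10 ✓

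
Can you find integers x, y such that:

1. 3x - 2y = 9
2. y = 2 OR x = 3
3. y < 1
Yes

Take x = 3, y = 0. Substituting into each constraint:
  (1) 3(3) - 2(0) = 9 ✓
  (2) x = 3, target 3 ✓ (second branch holds)
  (3) 0 < 1 ✓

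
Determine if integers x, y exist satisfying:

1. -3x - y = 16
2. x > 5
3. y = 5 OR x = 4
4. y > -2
No

A contradictory subset is {-3x - y = 16, x > 5, y > -2}. No integer assignment can satisfy these jointly:

  - -3x - y = 16: is a linear equation tying the variables together
  - x > 5: bounds one variable relative to a constant
  - y > -2: bounds one variable relative to a constant

Range argument: with x ∈ [6, ∞], y ∈ [-1, ∞], the left side of the equation is at most -17, but the right side is 16 > -17. No integer solution exists.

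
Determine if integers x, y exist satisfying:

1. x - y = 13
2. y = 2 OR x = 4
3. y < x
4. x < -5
No

A contradictory subset is {x - y = 13, y = 2 OR x = 4, x < -5}. No integer assignment can satisfy these jointly:

  - x - y = 13: is a linear equation tying the variables together
  - y = 2 OR x = 4: forces a choice: either y = 2 or x = 4
  - x < -5: bounds one variable relative to a constant

Split on the disjunction (y = 2 OR x = 4):
  • If y = 2: the equation forces x = 15, which contradicts the bound x ≤ -6.
  • If x = 4: this contradicts the bound x ≤ -6.
Both branches are infeasible, so the system has no integer solution.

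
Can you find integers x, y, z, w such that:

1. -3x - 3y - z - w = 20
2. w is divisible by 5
Yes

Take x = 0, y = 0, z = -20, w = 0. Substituting into each constraint:
  (1) -3(0) - 3(0) + 20 + 0 = 20 ✓
  (2) 0 = 5 × 0, remainder 0 ✓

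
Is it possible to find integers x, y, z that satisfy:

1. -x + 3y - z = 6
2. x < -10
Yes

Take x = -12, y = -2, z = 0. Substituting into each constraint:
  (1) 12 + 3(-2) + 0 = 6 ✓
  (2) -12 < -10 ✓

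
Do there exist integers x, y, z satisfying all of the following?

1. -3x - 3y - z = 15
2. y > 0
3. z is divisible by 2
Yes

Take x = -6, y = 1, z = 0. Substituting into each constraint:
  (1) -3(-6) - 3(1) + 0 = 15 ✓
  (2) 1 > 0 ✓
  (3) 0 = 2 × 0, remainder 0 ✓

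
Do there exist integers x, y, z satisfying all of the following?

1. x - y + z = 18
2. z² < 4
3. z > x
Yes

Take x = 0, y = -17, z = 1. Substituting into each constraint:
  (1) 0 + 17 + 1 = 18 ✓
  (2) z² = (1)² = 1, and 1 < 4 ✓
  (3) 1 > 0 ✓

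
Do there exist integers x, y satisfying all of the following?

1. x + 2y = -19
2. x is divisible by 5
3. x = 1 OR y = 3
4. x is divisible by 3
No

A contradictory subset is {x + 2y = -19, x = 1 OR y = 3, x is divisible by 3}. No integer assignment can satisfy these jointly:

  - x + 2y = -19: is a linear equation tying the variables together
  - x = 1 OR y = 3: forces a choice: either x = 1 or y = 3
  - x is divisible by 3: restricts x to multiples of 3

Split on the disjunction (x = 1 OR y = 3):
  • If x = 1: this contradicts the divisibility constraint — 1 is not a multiple of 3.
  • If y = 3: with y = 3, writing x = 3x', every remaining term of the linear equation is divisible by 3, so the left side is ≡ 0 (mod 3); but the right side -25 ≡ 2 (mod 3). No integers can satisfy it.
Both branches are infeasible, so the system has no integer solution.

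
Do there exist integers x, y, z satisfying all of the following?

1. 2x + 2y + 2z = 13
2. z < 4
No

Even the single constraint (2x + 2y + 2z = 13) is infeasible over the integers.

  - 2x + 2y + 2z = 13: every term on the left is divisible by 2, so the LHS ≡ 0 (mod 2), but the RHS 13 is not — no integer solution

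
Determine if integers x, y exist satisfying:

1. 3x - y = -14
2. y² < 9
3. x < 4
Yes

Take x = -4, y = 2. Substituting into each constraint:
  (1) 3(-4) + (-2) = -14 ✓
  (2) y² = (2)² = 4, and 4 < 9 ✓
  (3) -4 < 4 ✓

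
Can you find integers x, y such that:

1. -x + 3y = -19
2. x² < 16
Yes

Take x = -2, y = -7. Substituting into each constraint:
  (1) 2 + 3(-7) = -19 ✓
  (2) x² = (-2)² = 4, and 4 < 16 ✓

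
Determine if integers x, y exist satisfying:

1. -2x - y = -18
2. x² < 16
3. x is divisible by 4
Yes

Take x = 0, y = 18. Substituting into each constraint:
  (1) -2(0) + (-18) = -18 ✓
  (2) x² = (0)² = 0, and 0 < 16 ✓
  (3) 0 = 4 × 0, remainder 0 ✓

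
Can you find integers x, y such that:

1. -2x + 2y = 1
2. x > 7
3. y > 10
No

Even the single constraint (-2x + 2y = 1) is infeasible over the integers.

  - -2x + 2y = 1: every term on the left is divisible by 2, so the LHS ≡ 0 (mod 2), but the RHS 1 is not — no integer solution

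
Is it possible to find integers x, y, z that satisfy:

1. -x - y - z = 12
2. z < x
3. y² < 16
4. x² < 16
Yes

Take x = 2, y = 0, z = -14. Substituting into each constraint:
  (1) (-2) + 0 + 14 = 12 ✓
  (2) -14 < 2 ✓
  (3) y² = (0)² = 0, and 0 < 16 ✓
  (4) x² = (2)² = 4, and 4 < 16 ✓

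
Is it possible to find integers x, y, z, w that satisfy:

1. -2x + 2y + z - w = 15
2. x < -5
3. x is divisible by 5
Yes

Take x = -10, y = 0, z = -5, w = 0. Substituting into each constraint:
  (1) -2(-10) + 2(0) + (-5) + 0 = 15 ✓
  (2) -10 < -5 ✓
  (3) -10 = 5 × -2, remainder 0 ✓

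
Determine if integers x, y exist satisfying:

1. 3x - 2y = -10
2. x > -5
Yes

Take x = -2, y = 2. Substituting into each constraint:
  (1) 3(-2) - 2(2) = -10 ✓
  (2) -2 > -5 ✓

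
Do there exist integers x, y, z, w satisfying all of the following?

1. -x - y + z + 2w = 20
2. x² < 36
Yes

Take x = 0, y = 0, z = 20, w = 0. Substituting into each constraint:
  (1) 0 + 0 + 20 + 2(0) = 20 ✓
  (2) x² = (0)² = 0, and 0 < 36 ✓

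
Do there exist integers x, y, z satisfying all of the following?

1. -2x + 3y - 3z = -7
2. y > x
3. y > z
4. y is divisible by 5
Yes

Take x = 5, y = 10, z = 9. Substituting into each constraint:
  (1) -2(5) + 3(10) - 3(9) = -7 ✓
  (2) 10 > 5 ✓
  (3) 10 > 9 ✓
  (4) 10 = 5 × 2, remainder 0 ✓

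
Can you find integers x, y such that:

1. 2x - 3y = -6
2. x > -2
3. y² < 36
Yes

Take x = 0, y = 2. Substituting into each constraint:
  (1) 2(0) - 3(2) = -6 ✓
  (2) 0 > -2 ✓
  (3) y² = (2)² = 4, and 4 < 36 ✓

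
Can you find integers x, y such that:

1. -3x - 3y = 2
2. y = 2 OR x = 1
No

Even the single constraint (-3x - 3y = 2) is infeasible over the integers.

  - -3x - 3y = 2: every term on the left is divisible by 3, so the LHS ≡ 0 (mod 3), but the RHS 2 is not — no integer solution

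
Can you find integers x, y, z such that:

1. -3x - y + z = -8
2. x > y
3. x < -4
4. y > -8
Yes

Take x = -5, y = -6, z = -29. Substituting into each constraint:
  (1) -3(-5) + 6 + (-29) = -8 ✓
  (2) -5 > -6 ✓
  (3) -5 < -4 ✓
  (4) -6 > -8 ✓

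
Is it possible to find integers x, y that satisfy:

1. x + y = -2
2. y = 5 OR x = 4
Yes

Take x = -7, y = 5. Substituting into each constraint:
  (1) (-7) + 5 = -2 ✓
  (2) y = 5, target 5 ✓ (first branch holds)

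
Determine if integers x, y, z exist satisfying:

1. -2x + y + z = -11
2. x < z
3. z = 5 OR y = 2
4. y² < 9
Yes

Take x = 14, y = 2, z = 15. Substituting into each constraint:
  (1) -2(14) + 2 + 15 = -11 ✓
  (2) 14 < 15 ✓
  (3) y = 2, target 2 ✓ (second branch holds)
  (4) y² = (2)² = 4, and 4 < 9 ✓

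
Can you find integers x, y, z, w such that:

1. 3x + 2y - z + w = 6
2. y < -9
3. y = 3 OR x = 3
Yes

Take x = 3, y = -10, z = 0, w = 17. Substituting into each constraint:
  (1) 3(3) + 2(-10) + 0 + 17 = 6 ✓
  (2) -10 < -9 ✓
  (3) x = 3, target 3 ✓ (second branch holds)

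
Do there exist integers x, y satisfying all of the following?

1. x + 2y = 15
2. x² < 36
Yes

Take x = 1, y = 7. Substituting into each constraint:
  (1) 1 + 2(7) = 15 ✓
  (2) x² = (1)² = 1, and 1 < 36 ✓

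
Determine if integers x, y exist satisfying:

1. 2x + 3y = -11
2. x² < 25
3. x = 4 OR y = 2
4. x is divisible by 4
No

A contradictory subset is {2x + 3y = -11, x = 4 OR y = 2}. No integer assignment can satisfy these jointly:

  - 2x + 3y = -11: is a linear equation tying the variables together
  - x = 4 OR y = 2: forces a choice: either x = 4 or y = 2

Split on the disjunction (x = 4 OR y = 2):
  • If x = 4: with x = 4, every remaining term of the linear equation is divisible by 3, so the left side is ≡ 0 (mod 3); but the right side -19 ≡ 2 (mod 3). No integers can satisfy it.
  • If y = 2: with y = 2, every remaining term of the linear equation is divisible by 2, so the left side is ≡ 0 (mod 2); but the right side -17 ≡ 1 (mod 2). No integers can satisfy it.
Both branches are infeasible, so the system has no integer solution.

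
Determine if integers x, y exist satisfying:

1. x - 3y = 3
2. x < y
Yes

Take x = -3, y = -2. Substituting into each constraint:
  (1) (-3) - 3(-2) = 3 ✓
  (2) -3 < -2 ✓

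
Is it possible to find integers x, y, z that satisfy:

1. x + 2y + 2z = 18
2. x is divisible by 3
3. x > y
Yes

Take x = 0, y = -1, z = 10. Substituting into each constraint:
  (1) 0 + 2(-1) + 2(10) = 18 ✓
  (2) 0 = 3 × 0, remainder 0 ✓
  (3) 0 > -1 ✓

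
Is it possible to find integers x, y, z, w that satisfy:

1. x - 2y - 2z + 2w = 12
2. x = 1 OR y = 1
Yes

Take x = 0, y = 1, z = -7, w = 0. Substituting into each constraint:
  (1) 0 - 2(1) - 2(-7) + 2(0) = 12 ✓
  (2) y = 1, target 1 ✓ (second branch holds)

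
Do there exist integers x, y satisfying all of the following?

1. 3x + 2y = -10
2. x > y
Yes

Take x = 0, y = -5. Substituting into each constraint:
  (1) 3(0) + 2(-5) = -10 ✓
  (2) 0 > -5 ✓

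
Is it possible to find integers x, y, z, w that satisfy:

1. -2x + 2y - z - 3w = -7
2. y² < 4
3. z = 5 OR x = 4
Yes

Take x = 4, y = 0, z = 2, w = -1. Substituting into each constraint:
  (1) -2(4) + 2(0) + (-2) - 3(-1) = -7 ✓
  (2) y² = (0)² = 0, and 0 < 4 ✓
  (3) x = 4, target 4 ✓ (second branch holds)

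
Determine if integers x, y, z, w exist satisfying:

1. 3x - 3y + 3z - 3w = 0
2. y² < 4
Yes

Take x = 0, y = 0, z = 0, w = 0. Substituting into each constraint:
  (1) 3(0) - 3(0) + 3(0) - 3(0) = 0 ✓
  (2) y² = (0)² = 0, and 0 < 4 ✓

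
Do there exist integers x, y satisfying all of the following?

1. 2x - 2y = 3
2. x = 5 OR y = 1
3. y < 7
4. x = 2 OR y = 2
No

Even the single constraint (2x - 2y = 3) is infeasible over the integers.

  - 2x - 2y = 3: every term on the left is divisible by 2, so the LHS ≡ 0 (mod 2), but the RHS 3 is not — no integer solution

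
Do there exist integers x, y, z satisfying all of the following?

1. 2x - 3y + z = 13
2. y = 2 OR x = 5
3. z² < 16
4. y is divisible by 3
Yes

Take x = 5, y = 0, z = 3. Substituting into each constraint:
  (1) 2(5) - 3(0) + 3 = 13 ✓
  (2) x = 5, target 5 ✓ (second branch holds)
  (3) z² = (3)² = 9, and 9 < 16 ✓
  (4) 0 = 3 × 0, remainder 0 ✓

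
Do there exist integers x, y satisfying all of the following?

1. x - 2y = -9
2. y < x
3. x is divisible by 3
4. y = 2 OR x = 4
No

A contradictory subset is {x - 2y = -9, y < x, y = 2 OR x = 4}. No integer assignment can satisfy these jointly:

  - x - 2y = -9: is a linear equation tying the variables together
  - y < x: bounds one variable relative to another variable
  - y = 2 OR x = 4: forces a choice: either y = 2 or x = 4

Split on the disjunction (y = 2 OR x = 4):
  • If y = 2: the equation forces x = -5, giving (y, x) = (2, -5), which violates x > y.
  • If x = 4: with x = 4, every remaining term of the linear equation is divisible by 2, so the left side is ≡ 0 (mod 2); but the right side -13 ≡ 1 (mod 2). No integers can satisfy it.
Both branches are infeasible, so the system has no integer solution.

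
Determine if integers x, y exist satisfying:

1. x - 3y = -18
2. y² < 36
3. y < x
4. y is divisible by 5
No

A contradictory subset is {x - 3y = -18, y² < 36, y < x}. No integer assignment can satisfy these jointly:

  - x - 3y = -18: is a linear equation tying the variables together
  - y² < 36: restricts y to |y| ≤ 5
  - y < x: bounds one variable relative to another variable

The bounds confine y to {-5, -4, -3, -2, -1, 0, 1, 2, 3, 4, 5}. For each value, substitute into the equation:
  • y = -5: the equation forces x = -33, but x > y fails since -33 ≤ -5.
  • y = -4: the equation forces x = -30, but x > y fails since -30 ≤ -4.
  • y = -3: the equation forces x = -27, but x > y fails since -27 ≤ -3.
  • y = -2: the equation forces x = -24, but x > y fails since -24 ≤ -2.
  • y = -1: the equation forces x = -21, but x > y fails since -21 ≤ -1.
  • y = 0: the equation forces x = -18, but x > y fails since -18 ≤ 0.
  • y = 1: the equation forces x = -15, but x > y fails since -15 ≤ 1.
  • y = 2: the equation forces x = -12, but x > y fails since -12 ≤ 2.
  • y = 3: the equation forces x = -9, but x > y fails since -9 ≤ 3.
  • y = 4: the equation forces x = -6, but x > y fails since -6 ≤ 4.
  • y = 5: the equation forces x = -3, but x > y fails since -3 ≤ 5.
Every case fails, so no integer solution exists.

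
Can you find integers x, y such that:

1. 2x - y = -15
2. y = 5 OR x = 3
Yes

Take x = -5, y = 5. Substituting into each constraint:
  (1) 2(-5) + (-5) = -15 ✓
  (2) y = 5, target 5 ✓ (first branch holds)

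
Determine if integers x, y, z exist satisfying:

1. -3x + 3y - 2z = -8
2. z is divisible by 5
Yes

Take x = -3, y = 1, z = 10. Substituting into each constraint:
  (1) -3(-3) + 3(1) - 2(10) = -8 ✓
  (2) 10 = 5 × 2, remainder 0 ✓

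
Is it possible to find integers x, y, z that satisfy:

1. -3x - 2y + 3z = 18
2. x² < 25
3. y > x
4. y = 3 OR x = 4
Yes

Take x = 4, y = 6, z = 14. Substituting into each constraint:
  (1) -3(4) - 2(6) + 3(14) = 18 ✓
  (2) x² = (4)² = 16, and 16 < 25 ✓
  (3) 6 > 4 ✓
  (4) x = 4, target 4 ✓ (second branch holds)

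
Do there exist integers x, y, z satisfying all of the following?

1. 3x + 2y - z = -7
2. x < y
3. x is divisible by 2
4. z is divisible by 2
No

A contradictory subset is {3x + 2y - z = -7, x is divisible by 2, z is divisible by 2}. No integer assignment can satisfy these jointly:

  - 3x + 2y - z = -7: is a linear equation tying the variables together
  - x is divisible by 2: restricts x to multiples of 2
  - z is divisible by 2: restricts z to multiples of 2

Modular obstruction: writing x = 2x' and writing z = 2z', every remaining term of the linear equation is divisible by 2, so the left side is ≡ 0 (mod 2); but the right side -7 ≡ 1 (mod 2). No integers can satisfy it.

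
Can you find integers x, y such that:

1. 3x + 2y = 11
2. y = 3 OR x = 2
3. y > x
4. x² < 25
No

A contradictory subset is {3x + 2y = 11, y = 3 OR x = 2, y > x}. No integer assignment can satisfy these jointly:

  - 3x + 2y = 11: is a linear equation tying the variables together
  - y = 3 OR x = 2: forces a choice: either y = 3 or x = 2
  - y > x: bounds one variable relative to another variable

Split on the disjunction (y = 3 OR x = 2):
  • If y = 3: with y = 3, every remaining term of the linear equation is divisible by 3, so the left side is ≡ 0 (mod 3); but the right side 5 ≡ 2 (mod 3). No integers can satisfy it.
  • If x = 2: with x = 2, every remaining term of the linear equation is divisible by 2, so the left side is ≡ 0 (mod 2); but the right side 5 ≡ 1 (mod 2). No integers can satisfy it.
Both branches are infeasible, so the system has no integer solution.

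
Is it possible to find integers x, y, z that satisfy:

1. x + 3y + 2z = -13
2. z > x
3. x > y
Yes

Take x = 0, y = -5, z = 1. Substituting into each constraint:
  (1) 0 + 3(-5) + 2(1) = -13 ✓
  (2) 1 > 0 ✓
  (3) 0 > -5 ✓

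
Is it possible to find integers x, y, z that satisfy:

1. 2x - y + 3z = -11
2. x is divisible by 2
Yes

Take x = 0, y = 11, z = 0. Substituting into each constraint:
  (1) 2(0) + (-11) + 3(0) = -11 ✓
  (2) 0 = 2 × 0, remainder 0 ✓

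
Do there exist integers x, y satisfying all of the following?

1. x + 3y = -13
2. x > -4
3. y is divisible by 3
Yes

Take x = 5, y = -6. Substituting into each constraint:
  (1) 5 + 3(-6) = -13 ✓
  (2) 5 > -4 ✓
  (3) -6 = 3 × -2, remainder 0 ✓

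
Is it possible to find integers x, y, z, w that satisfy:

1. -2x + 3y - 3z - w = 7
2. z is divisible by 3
Yes

Take x = -4, y = 0, z = 0, w = 1. Substituting into each constraint:
  (1) -2(-4) + 3(0) - 3(0) + (-1) = 7 ✓
  (2) 0 = 3 × 0, remainder 0 ✓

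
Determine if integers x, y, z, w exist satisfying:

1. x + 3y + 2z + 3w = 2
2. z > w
Yes

Take x = 0, y = 0, z = 1, w = 0. Substituting into each constraint:
  (1) 0 + 3(0) + 2(1) + 3(0) = 2 ✓
  (2) 1 > 0 ✓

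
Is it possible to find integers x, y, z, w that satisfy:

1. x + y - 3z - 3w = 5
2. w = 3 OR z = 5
Yes

Take x = -1, y = 0, z = 5, w = -7. Substituting into each constraint:
  (1) (-1) + 0 - 3(5) - 3(-7) = 5 ✓
  (2) z = 5, target 5 ✓ (second branch holds)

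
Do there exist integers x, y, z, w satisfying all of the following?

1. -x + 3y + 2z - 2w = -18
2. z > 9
Yes

Take x = 0, y = 0, z = 10, w = 19. Substituting into each constraint:
  (1) 0 + 3(0) + 2(10) - 2(19) = -18 ✓
  (2) 10 > 9 ✓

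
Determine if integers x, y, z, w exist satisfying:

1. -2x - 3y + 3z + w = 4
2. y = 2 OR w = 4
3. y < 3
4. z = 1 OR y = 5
Yes

Take x = -4, y = 2, z = 1, w = -1. Substituting into each constraint:
  (1) -2(-4) - 3(2) + 3(1) + (-1) = 4 ✓
  (2) y = 2, target 2 ✓ (first branch holds)
  (3) 2 < 3 ✓
  (4) z = 1, target 1 ✓ (first branch holds)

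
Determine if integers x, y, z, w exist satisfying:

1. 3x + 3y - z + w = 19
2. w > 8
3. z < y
Yes

Take x = 0, y = 1, z = 0, w = 16. Substituting into each constraint:
  (1) 3(0) + 3(1) + 0 + 16 = 19 ✓
  (2) 16 > 8 ✓
  (3) 0 < 1 ✓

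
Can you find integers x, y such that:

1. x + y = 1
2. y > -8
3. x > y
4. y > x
No

A contradictory subset is {x > y, y > x}. No integer assignment can satisfy these jointly:

  - x > y: bounds one variable relative to another variable
  - y > x: bounds one variable relative to another variable

Direct contradiction: x > y and y > x cannot both hold.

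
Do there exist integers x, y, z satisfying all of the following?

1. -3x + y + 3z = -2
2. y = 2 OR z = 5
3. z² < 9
No

The full constraint system is jointly infeasible over the integers. Each constraint and what it forces:

  - -3x + y + 3z = -2: is a linear equation tying the variables together
  - y = 2 OR z = 5: forces a choice: either y = 2 or z = 5
  - z² < 9: restricts z to |z| ≤ 2

Split on the disjunction (y = 2 OR z = 5):
  • If y = 2: with y = 2, every remaining term of the linear equation is divisible by 3, so the left side is ≡ 0 (mod 3); but the right side -4 ≡ 2 (mod 3). No integers can satisfy it.
  • If z = 5: this contradicts z² < 9, which requires |z| ≤ 2.
Both branches are infeasible, so the system has no integer solution.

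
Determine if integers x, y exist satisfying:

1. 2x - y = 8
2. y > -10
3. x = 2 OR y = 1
Yes

Take x = 2, y = -4. Substituting into each constraint:
  (1) 2(2) + 4 = 8 ✓
  (2) -4 > -10 ✓
  (3) x = 2, target 2 ✓ (first branch holds)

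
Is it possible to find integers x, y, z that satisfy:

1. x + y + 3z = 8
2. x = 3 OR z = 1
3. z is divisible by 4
Yes

Take x = 3, y = -7, z = 4. Substituting into each constraint:
  (1) 3 + (-7) + 3(4) = 8 ✓
  (2) x = 3, target 3 ✓ (first branch holds)
  (3) 4 = 4 × 1, remainder 0 ✓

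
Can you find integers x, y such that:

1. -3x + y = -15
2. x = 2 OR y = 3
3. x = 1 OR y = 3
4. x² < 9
No

The full constraint system is jointly infeasible over the integers. Each constraint and what it forces:

  - -3x + y = -15: is a linear equation tying the variables together
  - x = 2 OR y = 3: forces a choice: either x = 2 or y = 3
  - x = 1 OR y = 3: forces a choice: either x = 1 or y = 3
  - x² < 9: restricts x to |x| ≤ 2

The bounds confine x to {-2, -1, 0, 1, 2}. For each value, substitute into the equation:
  • x = -2: the equation forces y = -21, but neither branch of (x = 2 OR y = 3) holds.
  • x = -1: the equation forces y = -18, but neither branch of (x = 2 OR y = 3) holds.
  • x = 0: the equation forces y = -15, but neither branch of (x = 2 OR y = 3) holds.
  • x = 1: the equation forces y = -12, but neither branch of (x = 2 OR y = 3) holds.
  • x = 2: the equation forces y = -9, but neither branch of (x = 1 OR y = 3) holds.
Every case fails, so no integer solution exists.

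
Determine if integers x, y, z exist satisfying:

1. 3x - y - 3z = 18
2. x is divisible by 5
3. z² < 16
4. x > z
Yes

Take x = 0, y = -15, z = -1. Substituting into each constraint:
  (1) 3(0) + 15 - 3(-1) = 18 ✓
  (2) 0 = 5 × 0, remainder 0 ✓
  (3) z² = (-1)² = 1, and 1 < 16 ✓
  (4) 0 > -1 ✓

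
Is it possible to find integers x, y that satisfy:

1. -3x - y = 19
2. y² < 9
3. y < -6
No

A contradictory subset is {y² < 9, y < -6}. No integer assignment can satisfy these jointly:

  - y² < 9: restricts y to |y| ≤ 2
  - y < -6: bounds one variable relative to a constant

Direct contradiction: the bounds on y require y ≥ -2 and y ≤ -7 simultaneously, which is empty.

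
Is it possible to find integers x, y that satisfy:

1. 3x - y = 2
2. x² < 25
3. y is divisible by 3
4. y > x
No

A contradictory subset is {3x - y = 2, y is divisible by 3}. No integer assignment can satisfy these jointly:

  - 3x - y = 2: is a linear equation tying the variables together
  - y is divisible by 3: restricts y to multiples of 3

Modular obstruction: writing y = 3y', every remaining term of the linear equation is divisible by 3, so the left side is ≡ 0 (mod 3); but the right side 2 ≡ 2 (mod 3). No integers can satisfy it.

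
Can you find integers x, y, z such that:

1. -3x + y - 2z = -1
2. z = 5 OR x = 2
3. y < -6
Yes

Take x = 2, y = -7, z = -6. Substituting into each constraint:
  (1) -3(2) + (-7) - 2(-6) = -1 ✓
  (2) x = 2, target 2 ✓ (second branch holds)
  (3) -7 < -6 ✓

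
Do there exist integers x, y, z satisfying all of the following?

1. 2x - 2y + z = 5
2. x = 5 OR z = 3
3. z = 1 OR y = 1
Yes

Take x = 5, y = 1, z = -3. Substituting into each constraint:
  (1) 2(5) - 2(1) + (-3) = 5 ✓
  (2) x = 5, target 5 ✓ (first branch holds)
  (3) y = 1, target 1 ✓ (second branch holds)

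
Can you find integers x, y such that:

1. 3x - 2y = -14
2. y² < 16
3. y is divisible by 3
No

A contradictory subset is {3x - 2y = -14, y is divisible by 3}. No integer assignment can satisfy these jointly:

  - 3x - 2y = -14: is a linear equation tying the variables together
  - y is divisible by 3: restricts y to multiples of 3

Modular obstruction: writing y = 3y', every remaining term of the linear equation is divisible by 3, so the left side is ≡ 0 (mod 3); but the right side -14 ≡ 1 (mod 3). No integers can satisfy it.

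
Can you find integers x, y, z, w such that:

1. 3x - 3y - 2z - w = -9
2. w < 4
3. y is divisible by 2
Yes

Take x = -3, y = 0, z = 0, w = 0. Substituting into each constraint:
  (1) 3(-3) - 3(0) - 2(0) + 0 = -9 ✓
  (2) 0 < 4 ✓
  (3) 0 = 2 × 0, remainder 0 ✓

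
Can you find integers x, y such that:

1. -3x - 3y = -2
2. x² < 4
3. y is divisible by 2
No

Even the single constraint (-3x - 3y = -2) is infeasible over the integers.

  - -3x - 3y = -2: every term on the left is divisible by 3, so the LHS ≡ 0 (mod 3), but the RHS -2 is not — no integer solution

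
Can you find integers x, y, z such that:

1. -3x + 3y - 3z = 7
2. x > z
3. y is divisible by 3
No

Even the single constraint (-3x + 3y - 3z = 7) is infeasible over the integers.

  - -3x + 3y - 3z = 7: every term on the left is divisible by 3, so the LHS ≡ 0 (mod 3), but the RHS 7 is not — no integer solution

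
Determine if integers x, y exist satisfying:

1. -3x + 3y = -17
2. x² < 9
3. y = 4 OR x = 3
No

Even the single constraint (-3x + 3y = -17) is infeasible over the integers.

  - -3x + 3y = -17: every term on the left is divisible by 3, so the LHS ≡ 0 (mod 3), but the RHS -17 is not — no integer solution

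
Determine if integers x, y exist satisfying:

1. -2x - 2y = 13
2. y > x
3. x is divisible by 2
No

Even the single constraint (-2x - 2y = 13) is infeasible over the integers.

  - -2x - 2y = 13: every term on the left is divisible by 2, so the LHS ≡ 0 (mod 2), but the RHS 13 is not — no integer solution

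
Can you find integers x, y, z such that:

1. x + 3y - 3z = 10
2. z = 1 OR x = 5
Yes

Take x = 7, y = 2, z = 1. Substituting into each constraint:
  (1) 7 + 3(2) - 3(1) = 10 ✓
  (2) z = 1, target 1 ✓ (first branch holds)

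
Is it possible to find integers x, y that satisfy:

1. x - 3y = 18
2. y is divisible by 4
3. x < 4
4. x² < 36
No

The full constraint system is jointly infeasible over the integers. Each constraint and what it forces:

  - x - 3y = 18: is a linear equation tying the variables together
  - y is divisible by 4: restricts y to multiples of 4
  - x < 4: bounds one variable relative to a constant
  - x² < 36: restricts x to |x| ≤ 5

The bounds confine x to {-5, -4, -3, -2, -1, 0, 1, 2, 3}. For each value, substitute into the equation:
  • x = -5: the equation gives -3y = 23, so y would not be an integer.
  • x = -4: the equation gives -3y = 22, so y would not be an integer.
  • x = -3: the equation forces y = -7, but 4 does not divide -7.
  • x = -2: the equation gives -3y = 20, so y would not be an integer.
  • x = -1: the equation gives -3y = 19, so y would not be an integer.
  • x = 0: the equation forces y = -6, but 4 does not divide -6.
  • x = 1: the equation gives -3y = 17, so y would not be an integer.
  • x = 2: the equation gives -3y = 16, so y would not be an integer.
  • x = 3: the equation forces y = -5, but 4 does not divide -5.
Every case fails, so no integer solution exists.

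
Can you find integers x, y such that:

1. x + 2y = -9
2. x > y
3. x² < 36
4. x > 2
Yes

Take x = 3, y = -6. Substituting into each constraint:
  (1) 3 + 2(-6) = -9 ✓
  (2) 3 > -6 ✓
  (3) x² = (3)² = 9, and 9 < 36 ✓
  (4) 3 > 2 ✓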